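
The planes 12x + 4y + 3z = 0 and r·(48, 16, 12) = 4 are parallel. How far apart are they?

1/13

Divide the second equation by 4 to match normals: 12x + 4y + 3z = 1.
With common normal n = (12, 4, 3) (|n| = 13), the distance is |0 − 1|/|n| = 1/13.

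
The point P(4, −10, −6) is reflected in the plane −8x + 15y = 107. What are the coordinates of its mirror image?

n = (−8, 15, 0), |n|² = 289, n·P − 107 = -289, so t = -289/289 = -1.
Foot F = P − (-1)·n = (−4, 5, −6); the reflection is 2F − P = (−12, 20, −6).

(-12, 20, -6)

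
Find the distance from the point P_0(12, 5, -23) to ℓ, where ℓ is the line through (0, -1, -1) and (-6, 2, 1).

A direction vector is d = (-6, 3, 2).
AP = (12, 6, -22), and AP × d = (78, 108, 72).
|AP × d|² = 22932 and |d|² = 49, so the distance is √(22932/49) = √468 = 6√13.

6√13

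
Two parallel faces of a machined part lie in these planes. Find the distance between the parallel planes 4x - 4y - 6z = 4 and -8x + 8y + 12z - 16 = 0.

6/√17

Divide the second equation by -2 to match normals: 4x - 4y - 6z = -8.
With common normal n = (4, -4, -6) (|n| = 2√17), the distance is |4 − (-8)|/|n| = 12/(2√17) = 6√17/17.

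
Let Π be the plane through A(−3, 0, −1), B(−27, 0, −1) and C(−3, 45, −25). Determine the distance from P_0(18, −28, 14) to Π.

1/17

AB = (−24, 0, 0) and AC = (0, 45, −24), so a normal is n = AB × AC = (0, −576, −1080).
Then n·(18, −28, 14) − 1080 = −72.
|n| = √(0 + 331776 + 1166400) = 1224, so the distance is |-72|/1224 = 1/17.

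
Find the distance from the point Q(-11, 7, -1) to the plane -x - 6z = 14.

3/√37

Normal vector n = (-1, 0, -6), and n·(-11, 7, -1) - 14 = 3.
|n| = √(1 + 0 + 36) = √37, so the distance is |3|/√37 = 3/√37.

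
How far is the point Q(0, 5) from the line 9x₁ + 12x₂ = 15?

3

d = |9·0 + 12·5 − 15| / √(81 + 144) = |45|/15 = 3.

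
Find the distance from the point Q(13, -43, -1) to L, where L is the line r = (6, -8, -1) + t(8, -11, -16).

Direction vector d = (8, -11, -16).
AP = (7, -35, 0); AP·d = 441, |AP|² = 1274, |d|² = 441.
distance² = |AP|² − (AP·d)²/|d|² = 1274 − 194481/441 = 833, so the distance is 7√17.

7√17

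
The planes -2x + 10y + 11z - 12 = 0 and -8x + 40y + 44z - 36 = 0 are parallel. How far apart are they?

1/5

Divide the second equation by 4 to match normals: -2x + 10y + 11z = 9.
Both planes have normal n = (-2, 10, 11), |n| = 15. Any point on the first plane is at distance |9 − 12|/|n| = 3/15 = 1/5 from the second.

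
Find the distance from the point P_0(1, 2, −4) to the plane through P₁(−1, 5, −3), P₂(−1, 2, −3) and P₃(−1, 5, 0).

2

P₁P₂ = (0, −3, 0) and P₁P₃ = (0, 0, 3), so a normal is n = P₁P₂ × P₁P₃ = (−9, 0, 0).
Then n·(1, 2, −4) − 9 = −18.
|n| = √(81 + 0 + 0) = 9, so the distance is |-18|/9 = 2.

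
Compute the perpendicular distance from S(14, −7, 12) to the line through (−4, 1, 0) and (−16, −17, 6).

A direction vector is d = (−12, −18, 6).
AP = (18, −8, 12); AP·d = 0, |AP|² = 532, |d|² = 504.
distance² = |AP|² − (AP·d)²/|d|² = 532 − 0/504 = 532, so the distance is 2√133.

2√133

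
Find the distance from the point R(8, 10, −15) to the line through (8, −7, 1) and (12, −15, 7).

9

A direction vector is d = (4, −8, 6).
AP = (0, 17, −16), and AP × d = (−26, −64, −68).
|AP × d|² = 9396 and |d|² = 116, so the distance is √(9396/116) = √81 = 9.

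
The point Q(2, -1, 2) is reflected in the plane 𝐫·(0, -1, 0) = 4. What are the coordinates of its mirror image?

(2, -7, 2)

With n = (0, -1, 0), the signed offset is (n·Q − 4)/|n|² = -3/1 = -3.
Q' = Q − 2t·n = (2, -1, 2) − (-6)·(0, -1, 0) = (2, -7, 2).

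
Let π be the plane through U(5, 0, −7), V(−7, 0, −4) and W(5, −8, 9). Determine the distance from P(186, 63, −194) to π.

7

UV = (−12, 0, 3) and UW = (0, −8, 16), so a normal is n = UV × UW = (24, 192, 96).
Then n·(186, 63, −194) − (−552) = −1512.
|n| = √(576 + 36864 + 9216) = 216, so the distance is |-1512|/216 = 7.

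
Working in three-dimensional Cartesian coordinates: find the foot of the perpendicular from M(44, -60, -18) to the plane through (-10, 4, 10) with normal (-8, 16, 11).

(12, 4, 26)

n = (-8, 16, 11), |n|² = 441, and n·M − 254 = -1764.
t = -1764/441 = -4, so the foot is M − t·n = (44, -60, -18) − (-4)·(-8, 16, 11) = (12, 4, 26).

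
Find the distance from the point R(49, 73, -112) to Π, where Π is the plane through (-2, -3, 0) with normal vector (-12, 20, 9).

The plane has equation n·(r − (-2, -3, 0)) = 0, i.e. n·r = -36.
d = |(-12)·49 + 20·73 + 9·(-112) − (-36)| / √(144 + 400 + 81) = |-100| / 25 = 4.

4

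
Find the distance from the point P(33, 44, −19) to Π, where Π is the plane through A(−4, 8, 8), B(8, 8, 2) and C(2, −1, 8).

3

AB = (12, 0, −6) and AC = (6, −9, 0), so a normal is n = AB × AC = (−54, −36, −108).
n = (−54, −36, −108); n·P − (-936) = -378; |n| = 126; distance = 378/126 = 3.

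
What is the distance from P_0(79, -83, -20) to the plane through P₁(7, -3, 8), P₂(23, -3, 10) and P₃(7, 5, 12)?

8/3

P₁P₂ = (16, 0, 2) and P₁P₃ = (0, 8, 4), so a normal is n = P₁P₂ × P₁P₃ = (-16, -64, 128).
n = (-16, -64, 128); n·P − 1104 = 384; |n| = 144; distance = 384/144 = 8/3.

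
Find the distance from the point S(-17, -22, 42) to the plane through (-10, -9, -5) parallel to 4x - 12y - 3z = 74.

1

Parallel planes share the normal n = (4, -12, -3); since (-10, -9, -5) lies on the plane, its equation is 4x - 12y - 3z = 83.
Then n·(-17, -22, 42) - 83 = -13.
|n| = √(16 + 144 + 9) = 13, so the distance is |-13|/13 = 1.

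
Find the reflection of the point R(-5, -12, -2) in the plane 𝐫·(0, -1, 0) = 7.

(-5, -2, -2)

With n = (0, -1, 0), the signed offset is (n·R − 7)/|n|² = 5/1 = 5.
R' = R − 2t·n = (-5, -12, -2) − 10·(0, -1, 0) = (-5, -2, -2).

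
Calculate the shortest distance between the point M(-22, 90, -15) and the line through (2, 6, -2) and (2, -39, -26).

3√353

A direction vector is d = (0, -45, -24).
AP = (-24, 84, -13); AP·d = -3468, |AP|² = 7801, |d|² = 2601.
distance² = |AP|² − (AP·d)²/|d|² = 7801 − 12027024/2601 = 3177, so the distance is 3√353.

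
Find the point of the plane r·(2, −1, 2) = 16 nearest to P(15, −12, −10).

The perpendicular from P has direction n = (2, −1, 2): r = (15, −12, −10) + μ(2, −1, 2).
Substitute into the plane: n·(P + μn) = 16 gives 22 + 9μ = 16, so μ = -2/3.
Foot = (15, −12, −10) + (-2/3)·(2, −1, 2) = (41/3, −34/3, −34/3).

(41/3, -34/3, -34/3)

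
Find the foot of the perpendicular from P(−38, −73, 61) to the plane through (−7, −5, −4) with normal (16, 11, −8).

(26, -29, 29)

The perpendicular from P has direction n = (16, 11, −8): r = (−38, −73, 61) + t(16, 11, −8).
Substitute into the plane: n·(P + tn) = -135 gives -1899 + 441t = -135, so t = 4.
Foot = (−38, −73, 61) + 4·(16, 11, −8) = (26, −29, 29).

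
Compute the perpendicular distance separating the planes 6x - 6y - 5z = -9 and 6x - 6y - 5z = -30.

21√97/97

With common normal n = (6, -6, -5) (|n| = √97), the distance is |(-9) − (-30)|/|n| = 21/√97.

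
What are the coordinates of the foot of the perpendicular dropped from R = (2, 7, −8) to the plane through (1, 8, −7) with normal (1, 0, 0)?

(1, 7, -8)

The perpendicular from R has direction n = (1, 0, 0): r = (2, 7, −8) + μ(1, 0, 0).
Substitute into the plane: n·(R + μn) = 1 gives 2 + 1μ = 1, so μ = -1.
Foot = (2, 7, −8) + (-1)·(1, 0, 0) = (1, 7, −8).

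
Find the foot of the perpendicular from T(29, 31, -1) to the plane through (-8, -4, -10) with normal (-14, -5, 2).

(-13, 16, 5)

n = (-14, -5, 2), |n|² = 225, and n·T − 112 = -675.
t = -675/225 = -3, so the foot is T − t·n = (29, 31, -1) − (-3)·(-14, -5, 2) = (-13, 16, 5).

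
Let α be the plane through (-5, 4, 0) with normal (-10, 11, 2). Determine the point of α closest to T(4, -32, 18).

(-16, -10, 22)

n = (-10, 11, 2), |n|² = 225, and n·T − 94 = -450.
t = -450/225 = -2, so the foot is T − t·n = (4, -32, 18) − (-2)·(-10, 11, 2) = (-16, -10, 22).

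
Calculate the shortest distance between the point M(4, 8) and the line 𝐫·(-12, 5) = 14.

d = |(-12)·4 + 5·8 − 14| / √(144 + 25) = |-22|/13 = 22/13.

22/13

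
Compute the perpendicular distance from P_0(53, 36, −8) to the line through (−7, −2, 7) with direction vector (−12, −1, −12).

3√457

Direction vector d = (−12, −1, −12).
AP = (60, 38, −15), and AP × d = (−471, 900, 396).
|AP × d|² = 1188657 and |d|² = 289, so the distance is √(1188657/289) = √4113 = 3√457.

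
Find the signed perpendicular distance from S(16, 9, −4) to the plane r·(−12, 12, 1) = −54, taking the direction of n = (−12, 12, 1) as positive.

n·S − (-54) = -34.
|n| = 17, so the signed distance is -34/17 = -2.

-2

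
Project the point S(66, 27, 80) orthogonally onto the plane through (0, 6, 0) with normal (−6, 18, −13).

(54, 63, 54)

n = (−6, 18, −13), |n|² = 529, and n·S − 108 = -1058.
t = -1058/529 = -2, so the foot is S − t·n = (66, 27, 80) − (-2)·(−6, 18, −13) = (54, 63, 54).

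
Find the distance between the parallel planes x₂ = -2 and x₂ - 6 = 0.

With common normal n = (0, 1, 0) (|n| = 1), the distance is |(-2) − 6|/|n| = 8/1 = 8.

8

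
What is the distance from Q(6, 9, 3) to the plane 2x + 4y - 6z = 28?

n = (2, 4, -6); n·P − 28 = 2; |n| = 2√14; distance = 2/(2√14) = 1/√14.

√14/14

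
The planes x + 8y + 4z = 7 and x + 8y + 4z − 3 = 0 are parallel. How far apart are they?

4/9

Both planes have normal n = (1, 8, 4), |n| = 9. Any point on the first plane is at distance |3 − 7|/|n| = 4/9 from the second.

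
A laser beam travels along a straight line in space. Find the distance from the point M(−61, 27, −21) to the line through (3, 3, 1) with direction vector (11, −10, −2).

2√389

Direction vector d = (11, −10, −2).
AP = (−64, 24, −22); AP·d = -900, |AP|² = 5156, |d|² = 225.
distance² = |AP|² − (AP·d)²/|d|² = 5156 − 810000/225 = 1556, so the distance is 2√389.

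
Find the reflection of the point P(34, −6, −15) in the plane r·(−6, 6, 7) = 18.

(-2, 30, 27)

n = (−6, 6, 7), |n|² = 121, n·P − 18 = -363, so t = -363/121 = -3.
Foot F = P − (-3)·n = (16, 12, 6); the reflection is 2F − P = (−2, 30, 27).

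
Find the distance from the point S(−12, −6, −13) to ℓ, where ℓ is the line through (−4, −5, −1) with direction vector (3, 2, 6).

√13

Direction vector d = (3, 2, 6).
AP = (−8, −1, −12), and AP × d = (18, 12, −13).
|AP × d|² = 637 and |d|² = 49, so the distance is √(637/49) = √13.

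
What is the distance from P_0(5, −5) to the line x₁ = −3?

8

The normal to the line is n = (1, 0) with |n| = 1.
|n·P_0 − (-3)| = |5 − (-3)| = 8, so the distance is 8/1 = 8.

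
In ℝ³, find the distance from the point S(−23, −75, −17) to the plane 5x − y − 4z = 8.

20/√42

n = (5, −1, −4); n·P − 8 = 20; |n| = √42; distance = 20/√42.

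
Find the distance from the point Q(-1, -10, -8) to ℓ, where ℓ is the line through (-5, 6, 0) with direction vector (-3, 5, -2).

2√46

Direction vector d = (-3, 5, -2).
AP = (4, -16, -8); AP·d = -76, |AP|² = 336, |d|² = 38.
distance² = |AP|² − (AP·d)²/|d|² = 336 − 5776/38 = 184, so the distance is 2√46.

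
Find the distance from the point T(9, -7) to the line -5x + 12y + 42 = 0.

d = |(-5)·9 + 12·(-7) − (-42)| / √(25 + 144) = |-87|/13 = 87/13.

87/13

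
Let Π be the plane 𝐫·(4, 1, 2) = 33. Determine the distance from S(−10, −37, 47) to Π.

Normal vector n = (4, 1, 2), and n·(−10, −37, 47) − 33 = −16.
|n| = √(16 + 1 + 4) = √21, so the distance is |-16|/√21 = 16/√21.

16√21/21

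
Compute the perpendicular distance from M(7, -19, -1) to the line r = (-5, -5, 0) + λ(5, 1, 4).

Direction vector d = (5, 1, 4).
AP = (12, -14, -1); AP·d = 42, |AP|² = 341, |d|² = 42.
distance² = |AP|² − (AP·d)²/|d|² = 341 − 1764/42 = 299, so the distance is √299.

√299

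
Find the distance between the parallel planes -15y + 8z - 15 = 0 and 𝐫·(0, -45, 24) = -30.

Divide the second equation by 3 to match normals: -15y + 8z = -10.
With common normal n = (0, -15, 8) (|n| = 17), the distance is |15 − (-10)|/|n| = 25/17.

25/17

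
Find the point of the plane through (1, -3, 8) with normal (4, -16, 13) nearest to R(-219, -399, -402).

(-1541/7, -2761/7, -2840/7)

The perpendicular from R has direction n = (4, -16, 13): r = (-219, -399, -402) + t(4, -16, 13).
Substitute into the plane: n·(R + tn) = 156 gives 282 + 441t = 156, so t = -2/7.
Foot = (-219, -399, -402) + (-2/7)·(4, -16, 13) = (-1541/7, -2761/7, -2840/7).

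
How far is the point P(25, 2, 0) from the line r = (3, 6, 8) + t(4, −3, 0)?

Direction vector d = (4, −3, 0).
AP = (22, −4, −8), and AP × d = (−24, −32, −50).
|AP × d|² = 4100 and |d|² = 25, so the distance is √(4100/25) = √164 = 2√41.

2√41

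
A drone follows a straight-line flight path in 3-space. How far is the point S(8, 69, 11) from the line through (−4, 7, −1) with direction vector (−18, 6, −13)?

Direction vector d = (−18, 6, −13).
AP = (12, 62, 12), and AP × d = (−878, −60, 1188).
|AP × d|² = 2185828 and |d|² = 529, so the distance is √(2185828/529) = √4132 = 2√1033.

2√1033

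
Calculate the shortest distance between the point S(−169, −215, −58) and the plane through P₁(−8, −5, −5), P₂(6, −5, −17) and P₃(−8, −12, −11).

7

P₁P₂ = (14, 0, −12) and P₁P₃ = (0, −7, −6), so a normal is n = P₁P₂ × P₁P₃ = (−84, 84, −98).
Then n·(−169, −215, −58) − 742 = 1078.
|n| = √(7056 + 7056 + 9604) = 154, so the distance is |1078|/154 = 7.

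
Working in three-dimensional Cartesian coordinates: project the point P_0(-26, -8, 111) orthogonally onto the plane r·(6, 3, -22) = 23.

The perpendicular from P_0 has direction n = (6, 3, -22): r = (-26, -8, 111) + t(6, 3, -22).
Substitute into the plane: n·(P_0 + tn) = 23 gives -2622 + 529t = 23, so t = 5.
Foot = (-26, -8, 111) + 5·(6, 3, -22) = (4, 7, 1).

(4, 7, 1)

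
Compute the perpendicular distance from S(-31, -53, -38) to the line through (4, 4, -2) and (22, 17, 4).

√1009

A direction vector is d = (18, 13, 6).
AP = (-35, -57, -36); AP·d = -1587, |AP|² = 5770, |d|² = 529.
distance² = |AP|² − (AP·d)²/|d|² = 5770 − 2518569/529 = 1009, so the distance is √1009.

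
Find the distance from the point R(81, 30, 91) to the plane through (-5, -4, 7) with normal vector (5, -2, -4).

The plane has equation n·(r − (-5, -4, 7)) = 0, i.e. n·r = -45.
Then n·(81, 30, 91) - (-45) = 26.
|n| = √(25 + 4 + 16) = 3√5, so the distance is |26|/(3√5) = 26√5/15.

26√5/15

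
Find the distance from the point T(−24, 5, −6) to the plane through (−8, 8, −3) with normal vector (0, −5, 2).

9√29/29

The plane has equation n·(r − (−8, 8, −3)) = 0, i.e. n·r = -46.
n = (0, −5, 2); n·P − (-46) = 9; |n| = √29; distance = 9/√29 = 9√29/29.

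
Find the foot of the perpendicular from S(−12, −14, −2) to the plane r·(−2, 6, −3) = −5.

(-14, -8, -5)

The perpendicular from S has direction n = (−2, 6, −3): r = (−12, −14, −2) + μ(−2, 6, −3).
Substitute into the plane: n·(S + μn) = -5 gives -54 + 49μ = -5, so μ = 1.
Foot = (−12, −14, −2) + 1·(−2, 6, −3) = (−14, −8, −5).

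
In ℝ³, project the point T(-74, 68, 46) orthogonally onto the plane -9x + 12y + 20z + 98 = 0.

n = (-9, 12, 20), |n|² = 625, and n·T − (-98) = 2500.
t = 2500/625 = 4, so the foot is T − t·n = (-74, 68, 46) − 4·(-9, 12, 20) = (-38, 20, -34).

(-38, 20, -34)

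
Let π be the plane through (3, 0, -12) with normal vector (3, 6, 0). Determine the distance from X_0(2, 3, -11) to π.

√5

The plane has equation n·(r − (3, 0, -12)) = 0, i.e. n·r = 9.
Then n·(2, 3, -11) - 9 = 15.
|n| = √(9 + 36 + 0) = 3√5, so the distance is |15|/(3√5) = √5.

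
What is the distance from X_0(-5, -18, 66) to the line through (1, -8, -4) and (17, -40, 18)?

A direction vector is d = (16, -32, 22).
AP = (-6, -10, 70); AP·d = 1764, |AP|² = 5036, |d|² = 1764.
distance² = |AP|² − (AP·d)²/|d|² = 5036 − 3111696/1764 = 3272, so the distance is 2√818.

2√818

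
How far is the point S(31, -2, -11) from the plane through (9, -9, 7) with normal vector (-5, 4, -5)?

4√66/33

The plane has equation n·(r − (9, -9, 7)) = 0, i.e. n·r = -116.
d = |(-5)·31 + 4·(-2) + (-5)·(-11) − (-116)| / √(25 + 16 + 25) = |8| / √66 = 8/√66.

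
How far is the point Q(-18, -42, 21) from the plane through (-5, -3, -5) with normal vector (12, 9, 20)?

The plane has equation n·(r − (-5, -3, -5)) = 0, i.e. n·r = -187.
Then n·(-18, -42, 21) - (-187) = 13.
|n| = √(144 + 81 + 400) = 25, so the distance is |13|/25 = 13/25.

13/25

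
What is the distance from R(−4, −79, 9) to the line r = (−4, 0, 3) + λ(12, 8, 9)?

3√569

Direction vector d = (12, 8, 9).
AP = (0, −79, 6), and AP × d = (−759, 72, 948).
|AP × d|² = 1479969 and |d|² = 289, so the distance is √(1479969/289) = √5121 = 3√569.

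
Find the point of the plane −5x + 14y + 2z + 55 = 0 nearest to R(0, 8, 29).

(5, -6, 27)

The perpendicular from R has direction n = (−5, 14, 2): r = (0, 8, 29) + λ(−5, 14, 2).
Substitute into the plane: n·(R + λn) = -55 gives 170 + 225λ = -55, so λ = -1.
Foot = (0, 8, 29) + (-1)·(−5, 14, 2) = (5, −6, 27).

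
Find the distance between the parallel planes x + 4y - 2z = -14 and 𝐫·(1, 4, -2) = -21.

With common normal n = (1, 4, -2) (|n| = √21), the distance is |(-14) − (-21)|/|n| = 7/√21 = √21/3.

7/√21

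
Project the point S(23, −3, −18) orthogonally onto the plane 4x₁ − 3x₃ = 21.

(3, -3, -3)

The perpendicular from S has direction n = (4, 0, −3): r = (23, −3, −18) + t(4, 0, −3).
Substitute into the plane: n·(S + tn) = 21 gives 146 + 25t = 21, so t = -5.
Foot = (23, −3, −18) + (-5)·(4, 0, −3) = (3, −3, −3).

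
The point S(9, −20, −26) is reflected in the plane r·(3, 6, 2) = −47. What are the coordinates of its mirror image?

(21, 4, -18)

With n = (3, 6, 2), the signed offset is (n·S − (-47))/|n|² = -98/49 = -2.
S' = S − 2t·n = (9, −20, −26) − (-4)·(3, 6, 2) = (21, 4, −18).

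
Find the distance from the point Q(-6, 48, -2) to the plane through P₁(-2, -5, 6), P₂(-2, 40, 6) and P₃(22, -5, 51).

4/17

P₁P₂ = (0, 45, 0) and P₁P₃ = (24, 0, 45), so a normal is n = P₁P₂ × P₁P₃ = (2025, 0, -1080).
d = |2025·(-6) + (-1080)·(-2) − (-10530)| / √(4100625 + 0 + 1166400) = |540| / 2295 = 4/17.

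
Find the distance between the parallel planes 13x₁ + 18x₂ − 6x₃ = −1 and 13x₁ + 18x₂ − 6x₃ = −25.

Both planes have normal n = (13, 18, −6), |n| = 23. Any point on the first plane is at distance |(-25) − (-1)|/|n| = 24/23 from the second.

24/23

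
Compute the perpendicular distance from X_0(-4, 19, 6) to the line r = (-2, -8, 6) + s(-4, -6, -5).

Direction vector d = (-4, -6, -5).
AP = (-2, 27, 0), and AP × d = (-135, -10, 120).
|AP × d|² = 32725 and |d|² = 77, so the distance is √(32725/77) = √425 = 5√17.

5√17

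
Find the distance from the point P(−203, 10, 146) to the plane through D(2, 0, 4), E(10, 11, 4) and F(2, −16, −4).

DE = (8, 11, 0) and DF = (0, −16, −8), so a normal is n = DE × DF = (−88, 64, −128).
Then n·(−203, 10, 146) − (−688) = 504.
|n| = √(7744 + 4096 + 16384) = 168, so the distance is |504|/168 = 3.

3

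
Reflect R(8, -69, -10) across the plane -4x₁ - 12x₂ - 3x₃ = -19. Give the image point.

n = (-4, -12, -3), |n|² = 169, n·R − (-19) = 845, so t = 845/169 = 5.
Foot F = R − 5·n = (28, -9, 5); the reflection is 2F − R = (48, 51, 20).

(48, 51, 20)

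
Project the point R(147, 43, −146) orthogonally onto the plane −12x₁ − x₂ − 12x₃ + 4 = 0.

(2463/17, 728/17, -2518/17)

The perpendicular from R has direction n = (−12, −1, −12): r = (147, 43, −146) + t(−12, −1, −12).
Substitute into the plane: n·(R + tn) = -4 gives -55 + 289t = -4, so t = 3/17.
Foot = (147, 43, −146) + (3/17)·(−12, −1, −12) = (2463/17, 728/17, −2518/17).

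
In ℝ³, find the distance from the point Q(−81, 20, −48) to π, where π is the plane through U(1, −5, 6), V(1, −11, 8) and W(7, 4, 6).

UV = (0, −6, 2) and UW = (6, 9, 0), so a normal is n = UV × UW = (−18, 12, 36).
Then n·(−81, 20, −48) − 138 = −168.
|n| = √(324 + 144 + 1296) = 42, so the distance is |-168|/42 = 4.

4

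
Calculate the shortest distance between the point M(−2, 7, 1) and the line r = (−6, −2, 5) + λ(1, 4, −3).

3

Direction vector d = (1, 4, −3).
AP = (4, 9, −4), and AP × d = (−11, 8, 7).
|AP × d|² = 234 and |d|² = 26, so the distance is √(234/26) = √9 = 3.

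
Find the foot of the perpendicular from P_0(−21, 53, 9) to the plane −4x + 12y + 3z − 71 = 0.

The perpendicular from P_0 has direction n = (−4, 12, 3): r = (−21, 53, 9) + t(−4, 12, 3).
Substitute into the plane: n·(P_0 + tn) = 71 gives 747 + 169t = 71, so t = -4.
Foot = (−21, 53, 9) + (-4)·(−4, 12, 3) = (−5, 5, −3).

(-5, 5, -3)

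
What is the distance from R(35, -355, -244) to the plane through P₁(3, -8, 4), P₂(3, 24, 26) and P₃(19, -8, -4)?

5

P₁P₂ = (0, 32, 22) and P₁P₃ = (16, 0, -8), so a normal is n = P₁P₂ × P₁P₃ = (-256, 352, -512).
n = (-256, 352, -512); n·P − (-5632) = -3360; |n| = 672; distance = 3360/672 = 5.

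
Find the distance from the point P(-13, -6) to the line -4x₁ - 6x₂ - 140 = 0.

2√13

d = |(-4)·(-13) + (-6)·(-6) − 140| / √(16 + 36) = |-52|/(2√13) = 2√13.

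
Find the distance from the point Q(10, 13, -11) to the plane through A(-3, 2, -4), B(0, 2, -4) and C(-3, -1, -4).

AB = (3, 0, 0) and AC = (0, -3, 0), so a normal is n = AB × AC = (0, 0, -9).
n = (0, 0, -9); n·P − 36 = 63; |n| = 9; distance = 63/9 = 7.

7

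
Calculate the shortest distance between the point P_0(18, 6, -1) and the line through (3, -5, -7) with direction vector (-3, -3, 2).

Direction vector d = (-3, -3, 2).
AP = (15, 11, 6); AP·d = -66, |AP|² = 382, |d|² = 22.
distance² = |AP|² − (AP·d)²/|d|² = 382 − 4356/22 = 184, so the distance is 2√46.

2√46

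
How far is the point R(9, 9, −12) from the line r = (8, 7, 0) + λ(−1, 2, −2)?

2√17

Direction vector d = (−1, 2, −2).
AP = (1, 2, −12), and AP × d = (20, 14, 4).
|AP × d|² = 612 and |d|² = 9, so the distance is √(612/9) = √68 = 2√17.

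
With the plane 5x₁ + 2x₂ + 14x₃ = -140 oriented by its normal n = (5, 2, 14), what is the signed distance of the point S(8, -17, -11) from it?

n·S − (-140) = -8.
|n| = 15, so the signed distance is -8/15.

-8/15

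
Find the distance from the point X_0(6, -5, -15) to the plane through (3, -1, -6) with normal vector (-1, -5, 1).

The plane has equation n·(r − (3, -1, -6)) = 0, i.e. n·r = -4.
Then n·(6, -5, -15) - (-4) = 8.
|n| = √(1 + 25 + 1) = 3√3, so the distance is |8|/(3√3) = 8/(3√3).

8/(3√3)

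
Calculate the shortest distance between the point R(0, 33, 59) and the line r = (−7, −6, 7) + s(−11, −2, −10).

Direction vector d = (−11, −2, −10).
AP = (7, 39, 52), and AP × d = (−286, −502, 415).
|AP × d|² = 506025 and |d|² = 225, so the distance is √(506025/225) = √2249.

√2249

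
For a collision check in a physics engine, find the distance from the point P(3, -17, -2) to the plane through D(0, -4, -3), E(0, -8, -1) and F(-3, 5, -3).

√14/7

DE = (0, -4, 2) and DF = (-3, 9, 0), so a normal is n = DE × DF = (-18, -6, -12).
Then n·(3, -17, -2) - 60 = 12.
|n| = √(324 + 36 + 144) = 6√14, so the distance is |12|/(6√14) = √14/7.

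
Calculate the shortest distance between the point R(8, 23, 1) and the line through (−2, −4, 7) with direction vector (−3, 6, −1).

Direction vector d = (−3, 6, −1).
AP = (10, 27, −6); AP·d = 138, |AP|² = 865, |d|² = 46.
distance² = |AP|² − (AP·d)²/|d|² = 865 − 19044/46 = 451, so the distance is √451.

√451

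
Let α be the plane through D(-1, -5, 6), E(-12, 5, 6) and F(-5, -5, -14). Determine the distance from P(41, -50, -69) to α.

5

DE = (-11, 10, 0) and DF = (-4, 0, -20), so a normal is n = DE × DF = (-200, -220, 40).
n = (-200, -220, 40); n·P − 1540 = -1500; |n| = 300; distance = 1500/300 = 5.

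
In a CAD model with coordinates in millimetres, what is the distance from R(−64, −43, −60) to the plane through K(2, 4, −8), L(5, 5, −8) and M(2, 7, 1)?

23√11/11

KL = (3, 1, 0) and KM = (0, 3, 9), so a normal is n = KL × KM = (9, −27, 9).
Then n·(−64, −43, −60) − (−162) = 207.
|n| = √(81 + 729 + 81) = 9√11, so the distance is |207|/(9√11) = 23√11/11.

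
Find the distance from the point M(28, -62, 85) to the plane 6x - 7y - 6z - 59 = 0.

Normal vector n = (6, -7, -6), and n·(28, -62, 85) - 59 = 33.
|n| = √(36 + 49 + 36) = 11, so the distance is |33|/11 = 3.

3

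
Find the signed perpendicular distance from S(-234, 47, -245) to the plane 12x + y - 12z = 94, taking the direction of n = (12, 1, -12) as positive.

n·S − 94 = 85.
|n| = 17, so the signed distance is 85/17 = 5.

5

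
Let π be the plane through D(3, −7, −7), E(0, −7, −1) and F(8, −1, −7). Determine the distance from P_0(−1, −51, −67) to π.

8√70/35

DE = (−3, 0, 6) and DF = (5, 6, 0), so a normal is n = DE × DF = (−36, 30, −18).
Then n·(−1, −51, −67) − (−192) = −96.
|n| = √(1296 + 900 + 324) = 6√70, so the distance is |-96|/(6√70) = 8√70/35.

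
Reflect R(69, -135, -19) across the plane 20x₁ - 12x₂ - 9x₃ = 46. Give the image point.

With n = (20, -12, -9), the signed offset is (n·R − 46)/|n|² = 3125/625 = 5.
R' = R − 2t·n = (69, -135, -19) − 10·(20, -12, -9) = (-131, -15, 71).

(-131, -15, 71)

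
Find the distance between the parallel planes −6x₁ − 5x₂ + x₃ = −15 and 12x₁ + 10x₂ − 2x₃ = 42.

6/√62

Divide the second equation by -2 to match normals: −6x₁ − 5x₂ + x₃ = -21.
With common normal n = (−6, −5, 1) (|n| = √62), the distance is |(-15) − (-21)|/|n| = 6/√62 = 3√62/31.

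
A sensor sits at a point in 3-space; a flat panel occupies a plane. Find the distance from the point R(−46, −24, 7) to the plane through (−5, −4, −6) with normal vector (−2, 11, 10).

8/15

The plane has equation n·(r − (−5, −4, −6)) = 0, i.e. n·r = -94.
Then n·(−46, −24, 7) − (−94) = −8.
|n| = √(4 + 121 + 100) = 15, so the distance is |-8|/15 = 8/15.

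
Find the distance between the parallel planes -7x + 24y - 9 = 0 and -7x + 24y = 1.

Both planes have normal n = (-7, 24, 0), |n| = 25. Any point on the first plane is at distance |1 − 9|/|n| = 8/25 from the second.

8/25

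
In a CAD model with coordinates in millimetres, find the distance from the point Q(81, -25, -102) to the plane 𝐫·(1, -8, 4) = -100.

3

Normal vector n = (1, -8, 4), and n·(81, -25, -102) - (-100) = -27.
|n| = √(1 + 64 + 16) = 9, so the distance is |-27|/9 = 3.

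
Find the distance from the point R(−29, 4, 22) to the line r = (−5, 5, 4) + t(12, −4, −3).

15

Direction vector d = (12, −4, −3).
AP = (−24, −1, 18); AP·d = -338, |AP|² = 901, |d|² = 169.
distance² = |AP|² − (AP·d)²/|d|² = 901 − 114244/169 = 225, so the distance is 15.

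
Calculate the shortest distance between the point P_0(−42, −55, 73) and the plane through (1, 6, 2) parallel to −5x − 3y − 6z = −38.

Parallel planes share the normal n = (−5, −3, −6); since (1, 6, 2) lies on the plane, its equation is −5x − 3y − 6z = -35.
d = |(-5)·(-42) + (-3)·(-55) + (-6)·73 − (-35)| / √(25 + 9 + 36) = |-28| / √70 = 28/√70.

28/√70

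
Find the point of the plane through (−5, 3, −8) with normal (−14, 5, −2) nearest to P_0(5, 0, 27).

The perpendicular from P_0 has direction n = (−14, 5, −2): r = (5, 0, 27) + λ(−14, 5, −2).
Substitute into the plane: n·(P_0 + λn) = 101 gives -124 + 225λ = 101, so λ = 1.
Foot = (5, 0, 27) + 1·(−14, 5, −2) = (−9, 5, 25).

(-9, 5, 25)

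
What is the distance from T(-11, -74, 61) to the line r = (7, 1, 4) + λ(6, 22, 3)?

3√493

Direction vector d = (6, 22, 3).
AP = (-18, -75, 57); AP·d = -1587, |AP|² = 9198, |d|² = 529.
distance² = |AP|² − (AP·d)²/|d|² = 9198 − 2518569/529 = 4437, so the distance is 3√493.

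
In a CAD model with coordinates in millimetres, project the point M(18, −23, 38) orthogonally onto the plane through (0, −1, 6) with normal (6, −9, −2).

(6, -5, 42)

The perpendicular from M has direction n = (6, −9, −2): r = (18, −23, 38) + λ(6, −9, −2).
Substitute into the plane: n·(M + λn) = -3 gives 239 + 121λ = -3, so λ = -2.
Foot = (18, −23, 38) + (-2)·(6, −9, −2) = (6, −5, 42).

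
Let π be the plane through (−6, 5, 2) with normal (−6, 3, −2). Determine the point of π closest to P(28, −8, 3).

The perpendicular from P has direction n = (−6, 3, −2): r = (28, −8, 3) + μ(−6, 3, −2).
Substitute into the plane: n·(P + μn) = 47 gives -198 + 49μ = 47, so μ = 5.
Foot = (28, −8, 3) + 5·(−6, 3, −2) = (−2, 7, −7).

(-2, 7, -7)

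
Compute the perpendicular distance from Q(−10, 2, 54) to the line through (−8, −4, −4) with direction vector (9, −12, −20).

2√226

Direction vector d = (9, −12, −20).
AP = (−2, 6, 58), and AP × d = (576, 482, −30).
|AP × d|² = 565000 and |d|² = 625, so the distance is √(565000/625) = √904 = 2√226.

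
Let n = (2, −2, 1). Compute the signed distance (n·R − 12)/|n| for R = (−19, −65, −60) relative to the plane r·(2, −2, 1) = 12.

20/3

n·R − 12 = 20.
|n| = 3, so the signed distance is 20/3.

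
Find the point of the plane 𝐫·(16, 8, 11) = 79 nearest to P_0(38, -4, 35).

n = (16, 8, 11), |n|² = 441, and n·P_0 − 79 = 882.
t = 882/441 = 2, so the foot is P_0 − t·n = (38, -4, 35) − 2·(16, 8, 11) = (6, -20, 13).

(6, -20, 13)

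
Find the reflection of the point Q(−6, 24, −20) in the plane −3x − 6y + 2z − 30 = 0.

(-30, -24, -4)

n = (−3, −6, 2), |n|² = 49, n·Q − 30 = -196, so t = -196/49 = -4.
Foot F = Q − (-4)·n = (−18, 0, −12); the reflection is 2F − Q = (−30, −24, −4).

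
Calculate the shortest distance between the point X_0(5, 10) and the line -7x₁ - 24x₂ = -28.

d = |(-7)·5 + (-24)·10 − (-28)| / √(49 + 576) = |-247|/25 = 247/25.

247/25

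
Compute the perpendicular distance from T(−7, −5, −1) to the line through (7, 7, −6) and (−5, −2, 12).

11

A direction vector is d = (−12, −9, 18).
AP = (−14, −12, 5); AP·d = 366, |AP|² = 365, |d|² = 549.
distance² = |AP|² − (AP·d)²/|d|² = 365 − 133956/549 = 121, so the distance is 11.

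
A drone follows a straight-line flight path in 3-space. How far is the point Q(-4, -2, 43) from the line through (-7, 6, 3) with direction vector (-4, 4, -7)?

Direction vector d = (-4, 4, -7).
AP = (3, -8, 40); AP·d = -324, |AP|² = 1673, |d|² = 81.
distance² = |AP|² − (AP·d)²/|d|² = 1673 − 104976/81 = 377, so the distance is √377.

√377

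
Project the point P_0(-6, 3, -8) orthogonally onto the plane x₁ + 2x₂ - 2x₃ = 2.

n = (1, 2, -2), |n|² = 9, and n·P_0 − 2 = 14.
t = 14/9, so the foot is P_0 − t·n = (-6, 3, -8) − (14/9)·(1, 2, -2) = (-68/9, -1/9, -44/9).

(-68/9, -1/9, -44/9)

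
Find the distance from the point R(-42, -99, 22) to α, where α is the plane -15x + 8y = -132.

30/17

Normal vector n = (-15, 8, 0), and n·(-42, -99, 22) - (-132) = -30.
|n| = √(225 + 64 + 0) = 17, so the distance is |-30|/17 = 30/17.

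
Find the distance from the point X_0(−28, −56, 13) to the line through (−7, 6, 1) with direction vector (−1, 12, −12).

2√457

Direction vector d = (−1, 12, −12).
AP = (−21, −62, 12); AP·d = -867, |AP|² = 4429, |d|² = 289.
distance² = |AP|² − (AP·d)²/|d|² = 4429 − 751689/289 = 1828, so the distance is 2√457.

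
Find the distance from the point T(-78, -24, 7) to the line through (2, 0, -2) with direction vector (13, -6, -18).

9√61

Direction vector d = (13, -6, -18).
AP = (-80, -24, 9), and AP × d = (486, -1323, 792).
|AP × d|² = 2613789 and |d|² = 529, so the distance is √(2613789/529) = √4941 = 9√61.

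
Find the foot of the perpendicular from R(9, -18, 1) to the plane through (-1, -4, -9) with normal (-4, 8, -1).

The perpendicular from R has direction n = (-4, 8, -1): r = (9, -18, 1) + t(-4, 8, -1).
Substitute into the plane: n·(R + tn) = -19 gives -181 + 81t = -19, so t = 2.
Foot = (9, -18, 1) + 2·(-4, 8, -1) = (1, -2, -1).

(1, -2, -1)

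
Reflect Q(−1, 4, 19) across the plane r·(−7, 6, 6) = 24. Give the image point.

With n = (−7, 6, 6), the signed offset is (n·Q − 24)/|n|² = 121/121 = 1.
Q' = Q − 2t·n = (−1, 4, 19) − 2·(−7, 6, 6) = (13, −8, 7).

(13, -8, 7)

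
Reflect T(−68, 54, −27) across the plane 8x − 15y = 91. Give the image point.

(12, -96, -27)

n = (8, −15, 0), |n|² = 289, n·T − 91 = -1445, so t = -1445/289 = -5.
Foot F = T − (-5)·n = (−28, −21, −27); the reflection is 2F − T = (12, −96, −27).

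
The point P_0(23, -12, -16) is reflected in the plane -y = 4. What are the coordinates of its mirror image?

With n = (0, -1, 0), the signed offset is (n·P_0 − 4)/|n|² = 8/1 = 8.
P_0' = P_0 − 2t·n = (23, -12, -16) − 16·(0, -1, 0) = (23, 4, -16).

(23, 4, -16)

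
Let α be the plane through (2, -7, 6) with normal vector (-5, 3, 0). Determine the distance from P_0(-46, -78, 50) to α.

The plane has equation n·(r − (2, -7, 6)) = 0, i.e. n·r = -31.
Then n·(-46, -78, 50) - (-31) = 27.
|n| = √(25 + 9 + 0) = √34, so the distance is |27|/√34 = 27/√34.

27√34/34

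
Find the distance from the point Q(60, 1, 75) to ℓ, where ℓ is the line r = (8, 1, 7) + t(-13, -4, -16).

4√17

Direction vector d = (-13, -4, -16).
AP = (52, 0, 68), and AP × d = (272, -52, -208).
|AP × d|² = 119952 and |d|² = 441, so the distance is √(119952/441) = √272 = 4√17.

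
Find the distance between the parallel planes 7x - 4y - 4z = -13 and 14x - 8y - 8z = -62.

2

Divide the second equation by 2 to match normals: 7x - 4y - 4z = -31.
Both planes have normal n = (7, -4, -4), |n| = 9. Any point on the first plane is at distance |(-31) − (-13)|/|n| = 18/9 = 2 from the second.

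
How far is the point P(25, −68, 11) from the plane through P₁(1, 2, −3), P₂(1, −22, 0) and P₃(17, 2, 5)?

6

P₁P₂ = (0, −24, 3) and P₁P₃ = (16, 0, 8), so a normal is n = P₁P₂ × P₁P₃ = (−192, 48, 384).
d = |(-192)·25 + 48·(-68) + 384·11 − (-1248)| / √(36864 + 2304 + 147456) = |-2592| / 432 = 6.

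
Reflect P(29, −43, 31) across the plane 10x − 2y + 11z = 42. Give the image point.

n = (10, −2, 11), |n|² = 225, n·P − 42 = 675, so t = 675/225 = 3.
Foot F = P − 3·n = (−1, −37, −2); the reflection is 2F − P = (−31, −31, −35).

(-31, -31, -35)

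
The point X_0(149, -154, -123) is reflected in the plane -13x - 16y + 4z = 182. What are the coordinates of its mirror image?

(421/3, -494/3, -361/3)

With n = (-13, -16, 4), the signed offset is (n·X_0 − 182)/|n|² = -147/441 = -1/3.
X_0' = X_0 − 2t·n = (149, -154, -123) − (-2/3)·(-13, -16, 4) = (421/3, -494/3, -361/3).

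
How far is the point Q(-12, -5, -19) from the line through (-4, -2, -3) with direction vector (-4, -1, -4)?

4√2

Direction vector d = (-4, -1, -4).
AP = (-8, -3, -16); AP·d = 99, |AP|² = 329, |d|² = 33.
distance² = |AP|² − (AP·d)²/|d|² = 329 − 9801/33 = 32, so the distance is 4√2.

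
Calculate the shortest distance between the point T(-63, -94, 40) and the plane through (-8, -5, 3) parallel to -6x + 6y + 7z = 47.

Parallel planes share the normal n = (-6, 6, 7); since (-8, -5, 3) lies on the plane, its equation is -6x + 6y + 7z = 39.
Then n·(-63, -94, 40) - 39 = 55.
|n| = √(36 + 36 + 49) = 11, so the distance is |55|/11 = 5.

5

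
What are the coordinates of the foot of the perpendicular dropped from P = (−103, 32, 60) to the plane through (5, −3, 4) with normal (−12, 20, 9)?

n = (−12, 20, 9), |n|² = 625, and n·P − (-84) = 2500.
t = 2500/625 = 4, so the foot is P − t·n = (−103, 32, 60) − 4·(−12, 20, 9) = (−55, −48, 24).

(-55, -48, 24)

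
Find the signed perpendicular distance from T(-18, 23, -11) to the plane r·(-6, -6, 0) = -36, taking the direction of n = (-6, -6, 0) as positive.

n·T − (-36) = 6.
|n| = 6√2, so the signed distance is √2/2.

√2/2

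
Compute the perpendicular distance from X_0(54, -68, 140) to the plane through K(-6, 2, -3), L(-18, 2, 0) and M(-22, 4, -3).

KL = (-12, 0, 3) and KM = (-16, 2, 0), so a normal is n = KL × KM = (-6, -48, -24).
Then n·(54, -68, 140) - 12 = -432.
|n| = √(36 + 2304 + 576) = 54, so the distance is |-432|/54 = 8.

8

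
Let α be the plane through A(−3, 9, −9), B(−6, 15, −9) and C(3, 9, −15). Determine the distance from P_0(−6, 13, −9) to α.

AB = (−3, 6, 0) and AC = (6, 0, −6), so a normal is n = AB × AC = (−36, −18, −36).
Then n·(−6, 13, −9) − 270 = 36.
|n| = √(1296 + 324 + 1296) = 54, so the distance is |36|/54 = 2/3.

2/3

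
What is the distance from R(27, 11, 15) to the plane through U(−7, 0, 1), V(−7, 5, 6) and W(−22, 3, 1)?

UV = (0, 5, 5) and UW = (−15, 3, 0), so a normal is n = UV × UW = (−15, −75, 75).
d = |(-15)·27 + (-75)·11 + 75·15 − 180| / √(225 + 5625 + 5625) = |-285| / (15√51) = 19√51/51.

19√51/51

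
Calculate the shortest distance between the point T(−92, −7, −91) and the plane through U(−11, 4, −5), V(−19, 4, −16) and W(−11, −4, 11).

UV = (−8, 0, −11) and UW = (0, −8, 16), so a normal is n = UV × UW = (−88, 128, 64).
Then n·(−92, −7, −91) − 1160 = 216.
|n| = √(7744 + 16384 + 4096) = 168, so the distance is |216|/168 = 9/7.

9/7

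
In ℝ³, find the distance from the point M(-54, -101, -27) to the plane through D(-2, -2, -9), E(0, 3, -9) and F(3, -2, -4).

14√6/9

DE = (2, 5, 0) and DF = (5, 0, 5), so a normal is n = DE × DF = (25, -10, -25).
Then n·(-54, -101, -27) - 195 = 140.
|n| = √(625 + 100 + 625) = 15√6, so the distance is |140|/(15√6) = 14√6/9.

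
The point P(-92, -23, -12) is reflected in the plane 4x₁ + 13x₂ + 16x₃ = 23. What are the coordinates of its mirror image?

n = (4, 13, 16), |n|² = 441, n·P − 23 = -882, so t = -882/441 = -2.
Foot F = P − (-2)·n = (-84, 3, 20); the reflection is 2F − P = (-76, 29, 52).

(-76, 29, 52)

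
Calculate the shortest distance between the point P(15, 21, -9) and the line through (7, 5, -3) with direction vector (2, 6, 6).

2√70

Direction vector d = (2, 6, 6).
AP = (8, 16, -6); AP·d = 76, |AP|² = 356, |d|² = 76.
distance² = |AP|² − (AP·d)²/|d|² = 356 − 5776/76 = 280, so the distance is 2√70.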